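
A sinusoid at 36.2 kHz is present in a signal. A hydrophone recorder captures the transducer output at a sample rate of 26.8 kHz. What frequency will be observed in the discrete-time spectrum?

36.2 kHz mod fs = 9.4 kHz.
9.4 kHz ≤ fs/2 = 13.4 kHz, appears at 9.4 kHz.

9.4 kHz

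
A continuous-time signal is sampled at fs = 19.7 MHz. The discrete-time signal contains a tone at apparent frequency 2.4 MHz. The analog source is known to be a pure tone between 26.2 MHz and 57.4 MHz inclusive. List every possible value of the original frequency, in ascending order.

37 MHz, 41.8 MHz, 56.7 MHz

Frequencies that alias to 2.4 MHz are k·fs ± 2.4 MHz for integer k ≥ 0.
k=0: 2.4 MHz.
k=1: 17.3 MHz, 22.1 MHz.
k=2: 37 MHz, 41.8 MHz.
k=3: 56.7 MHz, 61.5 MHz.
k=4: 76.4 MHz, 81.2 MHz.
Within [26.2 MHz, 57.4 MHz]: 37 MHz, 41.8 MHz, 56.7 MHz.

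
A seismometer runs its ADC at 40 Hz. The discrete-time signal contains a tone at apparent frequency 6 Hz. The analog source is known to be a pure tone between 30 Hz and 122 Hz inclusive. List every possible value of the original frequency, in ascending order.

34 Hz, 46 Hz, 74 Hz, 86 Hz, 114 Hz

Frequencies that alias to 6 Hz are k·fs ± 6 Hz for integer k ≥ 0.
k=0: 6 Hz.
k=1: 34 Hz, 46 Hz.
k=2: 74 Hz, 86 Hz.
k=3: 114 Hz, 126 Hz.
k=4: 154 Hz, 166 Hz.
Within [30 Hz, 122 Hz]: 34 Hz, 46 Hz, 74 Hz, 86 Hz, 114 Hz.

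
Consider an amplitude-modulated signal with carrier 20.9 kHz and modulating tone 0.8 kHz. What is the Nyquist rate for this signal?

AM sidebands sit at fc ± fm = 20.1 kHz and 21.7 kHz.
Highest-frequency component: 21.7 kHz.
Nyquist rate = 2 × 21.7 kHz = 43.4 kHz.

43.4 kHz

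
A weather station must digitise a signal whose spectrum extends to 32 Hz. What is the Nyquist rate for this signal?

Nyquist rate = 2 × 32 Hz = 64 Hz.

64 Hz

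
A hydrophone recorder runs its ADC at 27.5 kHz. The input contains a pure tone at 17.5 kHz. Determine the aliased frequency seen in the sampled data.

17.5 kHz > fs/2 = 13.75 kHz, folds to fs − 17.5 kHz = 10 kHz.

10 kHz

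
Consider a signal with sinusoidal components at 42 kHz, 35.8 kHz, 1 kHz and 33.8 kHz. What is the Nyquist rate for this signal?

84 kHz

Highest-frequency component: 42 kHz.
Nyquist rate = 2 × 42 kHz = 84 kHz.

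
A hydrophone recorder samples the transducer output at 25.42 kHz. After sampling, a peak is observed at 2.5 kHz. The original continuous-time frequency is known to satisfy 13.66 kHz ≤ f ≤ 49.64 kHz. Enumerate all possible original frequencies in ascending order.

22.92 kHz, 27.92 kHz, 48.34 kHz

Frequencies that alias to 2.5 kHz are k·fs ± 2.5 kHz for integer k ≥ 0.
k=0: 2.5 kHz.
k=1: 22.92 kHz, 27.92 kHz.
k=2: 48.34 kHz, 53.34 kHz.
k=3: 73.76 kHz, 78.76 kHz.
Within [13.66 kHz, 49.64 kHz]: 22.92 kHz, 27.92 kHz, 48.34 kHz.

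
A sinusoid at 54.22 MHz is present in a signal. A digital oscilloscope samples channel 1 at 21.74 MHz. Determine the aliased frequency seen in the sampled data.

10.74 MHz

54.22 MHz mod fs = 10.74 MHz.
10.74 MHz ≤ fs/2 = 10.87 MHz, appears at 10.74 MHz.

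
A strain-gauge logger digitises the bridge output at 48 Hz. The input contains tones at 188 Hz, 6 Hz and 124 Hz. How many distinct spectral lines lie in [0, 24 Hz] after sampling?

fs/2 = 24 Hz.
188 Hz mod fs = 44 Hz.
44 Hz > fs/2 = 24 Hz, folds to fs − 44 Hz = 4 Hz.
6 Hz ≤ fs/2 = 24 Hz, passes unchanged.
124 Hz mod fs = 28 Hz.
28 Hz > fs/2 = 24 Hz, folds to fs − 28 Hz = 20 Hz.
Distinct values: {4 Hz, 6 Hz, 20 Hz} → 3.

3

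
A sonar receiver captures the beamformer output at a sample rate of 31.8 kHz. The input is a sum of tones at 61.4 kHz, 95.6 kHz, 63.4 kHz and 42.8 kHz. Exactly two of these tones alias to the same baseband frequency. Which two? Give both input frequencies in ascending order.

fs/2 = 15.9 kHz.
61.4 kHz mod fs = 29.6 kHz.
29.6 kHz > fs/2 = 15.9 kHz, folds to fs − 29.6 kHz = 2.2 kHz.
95.6 kHz mod fs = 0.2 kHz.
0.2 kHz ≤ fs/2 = 15.9 kHz, appears at 0.2 kHz.
63.4 kHz mod fs = 31.6 kHz.
31.6 kHz > fs/2 = 15.9 kHz, folds to fs − 31.6 kHz = 0.2 kHz.
42.8 kHz mod fs = 11 kHz.
11 kHz ≤ fs/2 = 15.9 kHz, appears at 11 kHz.
63.4 kHz and 95.6 kHz both map to 0.2 kHz.

63.4 kHz, 95.6 kHz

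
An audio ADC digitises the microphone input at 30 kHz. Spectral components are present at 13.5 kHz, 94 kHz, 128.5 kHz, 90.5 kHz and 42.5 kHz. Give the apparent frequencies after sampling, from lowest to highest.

0.5 kHz, 4 kHz, 8.5 kHz, 12.5 kHz, 13.5 kHz

fs/2 = 15 kHz.
13.5 kHz ≤ fs/2 = 15 kHz, passes unchanged.
94 kHz mod fs = 4 kHz.
4 kHz ≤ fs/2 = 15 kHz, appears at 4 kHz.
128.5 kHz mod fs = 8.5 kHz.
8.5 kHz ≤ fs/2 = 15 kHz, appears at 8.5 kHz.
90.5 kHz mod fs = 0.5 kHz.
0.5 kHz ≤ fs/2 = 15 kHz, appears at 0.5 kHz.
42.5 kHz mod fs = 12.5 kHz.
12.5 kHz ≤ fs/2 = 15 kHz, appears at 12.5 kHz.
Distinct values: {0.5 kHz, 4 kHz, 8.5 kHz, 12.5 kHz, 13.5 kHz}.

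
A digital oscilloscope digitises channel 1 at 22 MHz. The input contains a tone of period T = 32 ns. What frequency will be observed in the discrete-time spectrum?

T = 32 ns → f = 1/T = 31.25 MHz.
31.25 MHz mod fs = 9.25 MHz.
9.25 MHz ≤ fs/2 = 11 MHz, appears at 9.25 MHz.

9.25 MHz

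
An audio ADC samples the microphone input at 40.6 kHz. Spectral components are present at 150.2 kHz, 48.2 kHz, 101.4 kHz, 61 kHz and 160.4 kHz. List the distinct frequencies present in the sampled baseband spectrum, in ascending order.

fs/2 = 20.3 kHz.
150.2 kHz mod fs = 28.4 kHz.
28.4 kHz > fs/2 = 20.3 kHz, folds to fs − 28.4 kHz = 12.2 kHz.
48.2 kHz mod fs = 7.6 kHz.
7.6 kHz ≤ fs/2 = 20.3 kHz, appears at 7.6 kHz.
101.4 kHz mod fs = 20.2 kHz.
20.2 kHz ≤ fs/2 = 20.3 kHz, appears at 20.2 kHz.
61 kHz mod fs = 20.4 kHz.
20.4 kHz > fs/2 = 20.3 kHz, folds to fs − 20.4 kHz = 20.2 kHz.
160.4 kHz mod fs = 38.6 kHz.
38.6 kHz > fs/2 = 20.3 kHz, folds to fs − 38.6 kHz = 2 kHz.
Distinct values: {2 kHz, 7.6 kHz, 12.2 kHz, 20.2 kHz}.

2 kHz, 7.6 kHz, 12.2 kHz, 20.2 kHz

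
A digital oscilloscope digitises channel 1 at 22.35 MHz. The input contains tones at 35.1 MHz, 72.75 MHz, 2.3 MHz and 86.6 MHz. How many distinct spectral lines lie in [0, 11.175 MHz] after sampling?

4

fs/2 = 11.175 MHz.
35.1 MHz mod fs = 12.75 MHz.
12.75 MHz > fs/2 = 11.175 MHz, folds to fs − 12.75 MHz = 9.6 MHz.
72.75 MHz mod fs = 5.7 MHz.
5.7 MHz ≤ fs/2 = 11.175 MHz, appears at 5.7 MHz.
2.3 MHz ≤ fs/2 = 11.175 MHz, passes unchanged.
86.6 MHz mod fs = 19.55 MHz.
19.55 MHz > fs/2 = 11.175 MHz, folds to fs − 19.55 MHz = 2.8 MHz.
Distinct values: {2.3 MHz, 2.8 MHz, 5.7 MHz, 9.6 MHz} → 4.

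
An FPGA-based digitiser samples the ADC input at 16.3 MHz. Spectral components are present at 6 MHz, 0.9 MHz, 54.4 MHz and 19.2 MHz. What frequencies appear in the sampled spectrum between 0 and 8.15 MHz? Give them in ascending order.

fs/2 = 8.15 MHz.
6 MHz ≤ fs/2 = 8.15 MHz, passes unchanged.
0.9 MHz ≤ fs/2 = 8.15 MHz, passes unchanged.
54.4 MHz mod fs = 5.5 MHz.
5.5 MHz ≤ fs/2 = 8.15 MHz, appears at 5.5 MHz.
19.2 MHz mod fs = 2.9 MHz.
2.9 MHz ≤ fs/2 = 8.15 MHz, appears at 2.9 MHz.
Distinct values: {0.9 MHz, 2.9 MHz, 5.5 MHz, 6 MHz}.

0.9 MHz, 2.9 MHz, 5.5 MHz, 6 MHz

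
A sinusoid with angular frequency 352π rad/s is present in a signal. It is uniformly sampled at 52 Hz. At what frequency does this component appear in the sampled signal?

20 Hz

ω = 352π rad/s → f = ω/(2π) = 176 Hz.
176 Hz mod fs = 20 Hz.
20 Hz ≤ fs/2 = 26 Hz, appears at 20 Hz.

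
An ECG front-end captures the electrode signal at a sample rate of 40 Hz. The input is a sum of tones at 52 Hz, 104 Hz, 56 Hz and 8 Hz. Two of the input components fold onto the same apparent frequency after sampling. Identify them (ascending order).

56 Hz, 104 Hz

fs/2 = 20 Hz.
52 Hz mod fs = 12 Hz.
12 Hz ≤ fs/2 = 20 Hz, appears at 12 Hz.
104 Hz mod fs = 24 Hz.
24 Hz > fs/2 = 20 Hz, folds to fs − 24 Hz = 16 Hz.
56 Hz mod fs = 16 Hz.
16 Hz ≤ fs/2 = 20 Hz, appears at 16 Hz.
8 Hz ≤ fs/2 = 20 Hz, passes unchanged.
56 Hz and 104 Hz both map to 16 Hz.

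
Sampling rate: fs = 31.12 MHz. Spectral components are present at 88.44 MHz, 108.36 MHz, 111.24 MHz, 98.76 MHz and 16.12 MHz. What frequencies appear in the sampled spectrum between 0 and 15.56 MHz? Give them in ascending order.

4.92 MHz, 5.4 MHz, 13.24 MHz, 15 MHz

fs/2 = 15.56 MHz.
88.44 MHz mod fs = 26.2 MHz.
26.2 MHz > fs/2 = 15.56 MHz, folds to fs − 26.2 MHz = 4.92 MHz.
108.36 MHz mod fs = 15 MHz.
15 MHz ≤ fs/2 = 15.56 MHz, appears at 15 MHz.
111.24 MHz mod fs = 17.88 MHz.
17.88 MHz > fs/2 = 15.56 MHz, folds to fs − 17.88 MHz = 13.24 MHz.
98.76 MHz mod fs = 5.4 MHz.
5.4 MHz ≤ fs/2 = 15.56 MHz, appears at 5.4 MHz.
16.12 MHz > fs/2 = 15.56 MHz, folds to fs − 16.12 MHz = 15 MHz.
Distinct values: {4.92 MHz, 5.4 MHz, 13.24 MHz, 15 MHz}.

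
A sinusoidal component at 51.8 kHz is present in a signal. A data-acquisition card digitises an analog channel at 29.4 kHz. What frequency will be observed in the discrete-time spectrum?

7 kHz

51.8 kHz mod fs = 22.4 kHz.
22.4 kHz > fs/2 = 14.7 kHz, folds to fs − 22.4 kHz = 7 kHz.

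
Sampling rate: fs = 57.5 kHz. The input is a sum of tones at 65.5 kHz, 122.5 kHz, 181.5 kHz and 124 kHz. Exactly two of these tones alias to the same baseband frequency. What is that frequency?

fs/2 = 28.75 kHz.
65.5 kHz mod fs = 8 kHz.
8 kHz ≤ fs/2 = 28.75 kHz, appears at 8 kHz.
122.5 kHz mod fs = 7.5 kHz.
7.5 kHz ≤ fs/2 = 28.75 kHz, appears at 7.5 kHz.
181.5 kHz mod fs = 9 kHz.
9 kHz ≤ fs/2 = 28.75 kHz, appears at 9 kHz.
124 kHz mod fs = 9 kHz.
9 kHz ≤ fs/2 = 28.75 kHz, appears at 9 kHz.
124 kHz and 181.5 kHz both map to 9 kHz.

9 kHz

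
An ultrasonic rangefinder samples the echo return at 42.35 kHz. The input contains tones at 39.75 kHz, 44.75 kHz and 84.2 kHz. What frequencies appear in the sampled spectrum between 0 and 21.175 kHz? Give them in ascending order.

0.5 kHz, 2.4 kHz, 2.6 kHz

fs/2 = 21.175 kHz.
39.75 kHz > fs/2 = 21.175 kHz, folds to fs − 39.75 kHz = 2.6 kHz.
44.75 kHz mod fs = 2.4 kHz.
2.4 kHz ≤ fs/2 = 21.175 kHz, appears at 2.4 kHz.
84.2 kHz mod fs = 41.85 kHz.
41.85 kHz > fs/2 = 21.175 kHz, folds to fs − 41.85 kHz = 0.5 kHz.
Distinct values: {0.5 kHz, 2.4 kHz, 2.6 kHz}.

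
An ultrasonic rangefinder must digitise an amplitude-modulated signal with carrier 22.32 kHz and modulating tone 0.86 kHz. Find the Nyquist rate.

AM sidebands sit at fc ± fm = 21.46 kHz and 23.18 kHz.
Highest-frequency component: 23.18 kHz.
Nyquist rate = 2 × 23.18 kHz = 46.36 kHz.

46.36 kHz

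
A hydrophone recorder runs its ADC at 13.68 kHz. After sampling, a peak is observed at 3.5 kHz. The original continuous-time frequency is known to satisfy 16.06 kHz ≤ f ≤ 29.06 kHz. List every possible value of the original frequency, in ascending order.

17.18 kHz, 23.86 kHz

Frequencies that alias to 3.5 kHz are k·fs ± 3.5 kHz for integer k ≥ 0.
k=0: 3.5 kHz.
k=1: 10.18 kHz, 17.18 kHz.
k=2: 23.86 kHz, 30.86 kHz.
k=3: 37.54 kHz, 44.54 kHz.
Within [16.06 kHz, 29.06 kHz]: 17.18 kHz, 23.86 kHz.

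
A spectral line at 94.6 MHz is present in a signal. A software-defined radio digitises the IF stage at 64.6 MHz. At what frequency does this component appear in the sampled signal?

30 MHz

94.6 MHz mod fs = 30 MHz.
30 MHz ≤ fs/2 = 32.3 MHz, appears at 30 MHz.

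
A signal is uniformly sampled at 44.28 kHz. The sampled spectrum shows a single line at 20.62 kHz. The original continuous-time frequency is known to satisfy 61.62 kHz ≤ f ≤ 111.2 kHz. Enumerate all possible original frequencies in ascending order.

Frequencies that alias to 20.62 kHz are k·fs ± 20.62 kHz for integer k ≥ 0.
k=0: 20.62 kHz.
k=1: 23.66 kHz, 64.9 kHz.
k=2: 67.94 kHz, 109.18 kHz.
k=3: 112.22 kHz, 153.46 kHz.
Within [61.62 kHz, 111.2 kHz]: 64.9 kHz, 67.94 kHz, 109.18 kHz.

64.9 kHz, 67.94 kHz, 109.18 kHz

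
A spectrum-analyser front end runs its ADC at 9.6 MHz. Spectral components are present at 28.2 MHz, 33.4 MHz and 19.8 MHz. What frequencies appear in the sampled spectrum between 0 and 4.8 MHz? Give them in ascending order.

fs/2 = 4.8 MHz.
28.2 MHz mod fs = 9 MHz.
9 MHz > fs/2 = 4.8 MHz, folds to fs − 9 MHz = 0.6 MHz.
33.4 MHz mod fs = 4.6 MHz.
4.6 MHz ≤ fs/2 = 4.8 MHz, appears at 4.6 MHz.
19.8 MHz mod fs = 0.6 MHz.
0.6 MHz ≤ fs/2 = 4.8 MHz, appears at 0.6 MHz.
Distinct values: {0.6 MHz, 4.6 MHz}.

0.6 MHz, 4.6 MHz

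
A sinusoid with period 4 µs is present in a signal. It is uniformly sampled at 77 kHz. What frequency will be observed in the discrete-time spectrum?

T = 4 µs → f = 1/T = 250 kHz.
250 kHz mod fs = 19 kHz.
19 kHz ≤ fs/2 = 38.5 kHz, appears at 19 kHz.

19 kHz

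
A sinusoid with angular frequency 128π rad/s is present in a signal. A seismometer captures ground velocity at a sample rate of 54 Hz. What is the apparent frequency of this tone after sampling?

ω = 128π rad/s → f = ω/(2π) = 64 Hz.
64 Hz mod fs = 10 Hz.
10 Hz ≤ fs/2 = 27 Hz, appears at 10 Hz.

10 Hz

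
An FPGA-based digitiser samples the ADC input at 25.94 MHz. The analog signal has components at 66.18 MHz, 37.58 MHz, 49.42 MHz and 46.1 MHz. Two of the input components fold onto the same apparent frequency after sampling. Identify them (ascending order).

fs/2 = 12.97 MHz.
66.18 MHz mod fs = 14.3 MHz.
14.3 MHz > fs/2 = 12.97 MHz, folds to fs − 14.3 MHz = 11.64 MHz.
37.58 MHz mod fs = 11.64 MHz.
11.64 MHz ≤ fs/2 = 12.97 MHz, appears at 11.64 MHz.
49.42 MHz mod fs = 23.48 MHz.
23.48 MHz > fs/2 = 12.97 MHz, folds to fs − 23.48 MHz = 2.46 MHz.
46.1 MHz mod fs = 20.16 MHz.
20.16 MHz > fs/2 = 12.97 MHz, folds to fs − 20.16 MHz = 5.78 MHz.
37.58 MHz and 66.18 MHz both map to 11.64 MHz.

37.58 MHz, 66.18 MHz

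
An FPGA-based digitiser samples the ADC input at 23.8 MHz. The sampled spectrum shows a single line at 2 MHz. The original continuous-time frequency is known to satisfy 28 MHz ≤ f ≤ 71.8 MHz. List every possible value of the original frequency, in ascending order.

45.6 MHz, 49.6 MHz, 69.4 MHz

Frequencies that alias to 2 MHz are k·fs ± 2 MHz for integer k ≥ 0.
k=0: 2 MHz.
k=1: 21.8 MHz, 25.8 MHz.
k=2: 45.6 MHz, 49.6 MHz.
k=3: 69.4 MHz, 73.4 MHz.
k=4: 93.2 MHz, 97.2 MHz.
Within [28 MHz, 71.8 MHz]: 45.6 MHz, 49.6 MHz, 69.4 MHz.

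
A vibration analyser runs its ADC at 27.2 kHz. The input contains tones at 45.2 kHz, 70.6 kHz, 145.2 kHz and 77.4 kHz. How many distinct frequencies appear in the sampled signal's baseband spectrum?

3

fs/2 = 13.6 kHz.
45.2 kHz mod fs = 18 kHz.
18 kHz > fs/2 = 13.6 kHz, folds to fs − 18 kHz = 9.2 kHz.
70.6 kHz mod fs = 16.2 kHz.
16.2 kHz > fs/2 = 13.6 kHz, folds to fs − 16.2 kHz = 11 kHz.
145.2 kHz mod fs = 9.2 kHz.
9.2 kHz ≤ fs/2 = 13.6 kHz, appears at 9.2 kHz.
77.4 kHz mod fs = 23 kHz.
23 kHz > fs/2 = 13.6 kHz, folds to fs − 23 kHz = 4.2 kHz.
Distinct values: {4.2 kHz, 9.2 kHz, 11 kHz} → 3.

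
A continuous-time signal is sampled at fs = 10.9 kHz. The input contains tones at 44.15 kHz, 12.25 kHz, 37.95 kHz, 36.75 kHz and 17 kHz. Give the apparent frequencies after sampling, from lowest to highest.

0.55 kHz, 1.35 kHz, 4.05 kHz, 4.8 kHz, 5.25 kHz

fs/2 = 5.45 kHz.
44.15 kHz mod fs = 0.55 kHz.
0.55 kHz ≤ fs/2 = 5.45 kHz, appears at 0.55 kHz.
12.25 kHz mod fs = 1.35 kHz.
1.35 kHz ≤ fs/2 = 5.45 kHz, appears at 1.35 kHz.
37.95 kHz mod fs = 5.25 kHz.
5.25 kHz ≤ fs/2 = 5.45 kHz, appears at 5.25 kHz.
36.75 kHz mod fs = 4.05 kHz.
4.05 kHz ≤ fs/2 = 5.45 kHz, appears at 4.05 kHz.
17 kHz mod fs = 6.1 kHz.
6.1 kHz > fs/2 = 5.45 kHz, folds to fs − 6.1 kHz = 4.8 kHz.
Distinct values: {0.55 kHz, 1.35 kHz, 4.05 kHz, 4.8 kHz, 5.25 kHz}.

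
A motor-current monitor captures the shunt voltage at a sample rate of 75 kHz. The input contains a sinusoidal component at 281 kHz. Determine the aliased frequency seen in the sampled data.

19 kHz

281 kHz mod fs = 56 kHz.
56 kHz > fs/2 = 37.5 kHz, folds to fs − 56 kHz = 19 kHz.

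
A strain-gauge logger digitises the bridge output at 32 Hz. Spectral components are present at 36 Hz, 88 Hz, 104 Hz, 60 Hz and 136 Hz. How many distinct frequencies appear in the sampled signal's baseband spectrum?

2

fs/2 = 16 Hz.
36 Hz mod fs = 4 Hz.
4 Hz ≤ fs/2 = 16 Hz, appears at 4 Hz.
88 Hz mod fs = 24 Hz.
24 Hz > fs/2 = 16 Hz, folds to fs − 24 Hz = 8 Hz.
104 Hz mod fs = 8 Hz.
8 Hz ≤ fs/2 = 16 Hz, appears at 8 Hz.
60 Hz mod fs = 28 Hz.
28 Hz > fs/2 = 16 Hz, folds to fs − 28 Hz = 4 Hz.
136 Hz mod fs = 8 Hz.
8 Hz ≤ fs/2 = 16 Hz, appears at 8 Hz.
Distinct values: {4 Hz, 8 Hz} → 2.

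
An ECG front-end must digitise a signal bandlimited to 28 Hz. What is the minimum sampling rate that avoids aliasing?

56 Hz

Nyquist rate = 2 × 28 Hz = 56 Hz.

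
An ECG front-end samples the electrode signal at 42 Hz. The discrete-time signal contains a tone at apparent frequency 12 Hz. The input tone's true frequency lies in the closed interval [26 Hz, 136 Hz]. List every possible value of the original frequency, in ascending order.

30 Hz, 54 Hz, 72 Hz, 96 Hz, 114 Hz

Frequencies that alias to 12 Hz are k·fs ± 12 Hz for integer k ≥ 0.
k=0: 12 Hz.
k=1: 30 Hz, 54 Hz.
k=2: 72 Hz, 96 Hz.
k=3: 114 Hz, 138 Hz.
k=4: 156 Hz, 180 Hz.
Within [26 Hz, 136 Hz]: 30 Hz, 54 Hz, 72 Hz, 96 Hz, 114 Hz.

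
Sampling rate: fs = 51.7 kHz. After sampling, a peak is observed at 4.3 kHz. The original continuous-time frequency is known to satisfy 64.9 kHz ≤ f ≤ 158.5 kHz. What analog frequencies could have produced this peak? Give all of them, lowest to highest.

99.1 kHz, 107.7 kHz, 150.8 kHz

Frequencies that alias to 4.3 kHz are k·fs ± 4.3 kHz for integer k ≥ 0.
k=0: 4.3 kHz.
k=1: 47.4 kHz, 56 kHz.
k=2: 99.1 kHz, 107.7 kHz.
k=3: 150.8 kHz, 159.4 kHz.
k=4: 202.5 kHz, 211.1 kHz.
Within [64.9 kHz, 158.5 kHz]: 99.1 kHz, 107.7 kHz, 150.8 kHz.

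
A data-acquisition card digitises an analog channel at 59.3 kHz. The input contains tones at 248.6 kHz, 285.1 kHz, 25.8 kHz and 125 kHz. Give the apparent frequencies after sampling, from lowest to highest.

6.4 kHz, 11.4 kHz, 25.8 kHz

fs/2 = 29.65 kHz.
248.6 kHz mod fs = 11.4 kHz.
11.4 kHz ≤ fs/2 = 29.65 kHz, appears at 11.4 kHz.
285.1 kHz mod fs = 47.9 kHz.
47.9 kHz > fs/2 = 29.65 kHz, folds to fs − 47.9 kHz = 11.4 kHz.
25.8 kHz ≤ fs/2 = 29.65 kHz, passes unchanged.
125 kHz mod fs = 6.4 kHz.
6.4 kHz ≤ fs/2 = 29.65 kHz, appears at 6.4 kHz.
Distinct values: {6.4 kHz, 11.4 kHz, 25.8 kHz}.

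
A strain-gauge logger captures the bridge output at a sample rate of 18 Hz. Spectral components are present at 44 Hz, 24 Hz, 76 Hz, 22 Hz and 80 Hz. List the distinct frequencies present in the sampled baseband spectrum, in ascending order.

4 Hz, 6 Hz, 8 Hz

fs/2 = 9 Hz.
44 Hz mod fs = 8 Hz.
8 Hz ≤ fs/2 = 9 Hz, appears at 8 Hz.
24 Hz mod fs = 6 Hz.
6 Hz ≤ fs/2 = 9 Hz, appears at 6 Hz.
76 Hz mod fs = 4 Hz.
4 Hz ≤ fs/2 = 9 Hz, appears at 4 Hz.
22 Hz mod fs = 4 Hz.
4 Hz ≤ fs/2 = 9 Hz, appears at 4 Hz.
80 Hz mod fs = 8 Hz.
8 Hz ≤ fs/2 = 9 Hz, appears at 8 Hz.
Distinct values: {4 Hz, 6 Hz, 8 Hz}.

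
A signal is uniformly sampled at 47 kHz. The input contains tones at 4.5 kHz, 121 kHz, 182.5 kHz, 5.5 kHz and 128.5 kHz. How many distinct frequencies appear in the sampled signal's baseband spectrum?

4

fs/2 = 23.5 kHz.
4.5 kHz ≤ fs/2 = 23.5 kHz, passes unchanged.
121 kHz mod fs = 27 kHz.
27 kHz > fs/2 = 23.5 kHz, folds to fs − 27 kHz = 20 kHz.
182.5 kHz mod fs = 41.5 kHz.
41.5 kHz > fs/2 = 23.5 kHz, folds to fs − 41.5 kHz = 5.5 kHz.
5.5 kHz ≤ fs/2 = 23.5 kHz, passes unchanged.
128.5 kHz mod fs = 34.5 kHz.
34.5 kHz > fs/2 = 23.5 kHz, folds to fs − 34.5 kHz = 12.5 kHz.
Distinct values: {4.5 kHz, 5.5 kHz, 12.5 kHz, 20 kHz} → 4.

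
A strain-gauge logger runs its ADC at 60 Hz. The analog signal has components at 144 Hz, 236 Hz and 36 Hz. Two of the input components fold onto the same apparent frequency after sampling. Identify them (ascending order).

36 Hz, 144 Hz

fs/2 = 30 Hz.
144 Hz mod fs = 24 Hz.
24 Hz ≤ fs/2 = 30 Hz, appears at 24 Hz.
236 Hz mod fs = 56 Hz.
56 Hz > fs/2 = 30 Hz, folds to fs − 56 Hz = 4 Hz.
36 Hz > fs/2 = 30 Hz, folds to fs − 36 Hz = 24 Hz.
36 Hz and 144 Hz both map to 24 Hz.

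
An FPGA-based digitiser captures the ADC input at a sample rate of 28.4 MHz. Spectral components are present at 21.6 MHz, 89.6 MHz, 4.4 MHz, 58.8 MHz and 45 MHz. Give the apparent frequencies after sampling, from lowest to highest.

fs/2 = 14.2 MHz.
21.6 MHz > fs/2 = 14.2 MHz, folds to fs − 21.6 MHz = 6.8 MHz.
89.6 MHz mod fs = 4.4 MHz.
4.4 MHz ≤ fs/2 = 14.2 MHz, appears at 4.4 MHz.
4.4 MHz ≤ fs/2 = 14.2 MHz, passes unchanged.
58.8 MHz mod fs = 2 MHz.
2 MHz ≤ fs/2 = 14.2 MHz, appears at 2 MHz.
45 MHz mod fs = 16.6 MHz.
16.6 MHz > fs/2 = 14.2 MHz, folds to fs − 16.6 MHz = 11.8 MHz.
Distinct values: {2 MHz, 4.4 MHz, 6.8 MHz, 11.8 MHz}.

2 MHz, 4.4 MHz, 6.8 MHz, 11.8 MHz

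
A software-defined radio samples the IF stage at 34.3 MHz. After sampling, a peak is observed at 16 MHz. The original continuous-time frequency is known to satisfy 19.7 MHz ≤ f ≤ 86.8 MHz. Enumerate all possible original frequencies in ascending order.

Frequencies that alias to 16 MHz are k·fs ± 16 MHz for integer k ≥ 0.
k=0: 16 MHz.
k=1: 18.3 MHz, 50.3 MHz.
k=2: 52.6 MHz, 84.6 MHz.
k=3: 86.9 MHz, 118.9 MHz.
Within [19.7 MHz, 86.8 MHz]: 50.3 MHz, 52.6 MHz, 84.6 MHz.

50.3 MHz, 52.6 MHz, 84.6 MHz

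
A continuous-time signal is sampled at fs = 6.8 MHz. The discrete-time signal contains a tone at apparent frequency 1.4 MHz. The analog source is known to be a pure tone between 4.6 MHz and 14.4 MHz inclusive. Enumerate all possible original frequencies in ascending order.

5.4 MHz, 8.2 MHz, 12.2 MHz

Frequencies that alias to 1.4 MHz are k·fs ± 1.4 MHz for integer k ≥ 0.
k=0: 1.4 MHz.
k=1: 5.4 MHz, 8.2 MHz.
k=2: 12.2 MHz, 15 MHz.
k=3: 19 MHz, 21.8 MHz.
Within [4.6 MHz, 14.4 MHz]: 5.4 MHz, 8.2 MHz, 12.2 MHz.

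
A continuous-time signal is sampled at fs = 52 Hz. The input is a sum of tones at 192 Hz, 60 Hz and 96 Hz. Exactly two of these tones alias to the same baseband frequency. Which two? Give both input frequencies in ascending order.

fs/2 = 26 Hz.
192 Hz mod fs = 36 Hz.
36 Hz > fs/2 = 26 Hz, folds to fs − 36 Hz = 16 Hz.
60 Hz mod fs = 8 Hz.
8 Hz ≤ fs/2 = 26 Hz, appears at 8 Hz.
96 Hz mod fs = 44 Hz.
44 Hz > fs/2 = 26 Hz, folds to fs − 44 Hz = 8 Hz.
60 Hz and 96 Hz both map to 8 Hz.

60 Hz, 96 Hz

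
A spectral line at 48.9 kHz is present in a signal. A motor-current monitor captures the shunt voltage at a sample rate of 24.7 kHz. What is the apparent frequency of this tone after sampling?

0.5 kHz

48.9 kHz mod fs = 24.2 kHz.
24.2 kHz > fs/2 = 12.35 kHz, folds to fs − 24.2 kHz = 0.5 kHz.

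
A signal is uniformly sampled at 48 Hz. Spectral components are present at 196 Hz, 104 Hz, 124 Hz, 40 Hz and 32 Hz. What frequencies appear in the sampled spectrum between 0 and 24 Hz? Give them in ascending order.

4 Hz, 8 Hz, 16 Hz, 20 Hz

fs/2 = 24 Hz.
196 Hz mod fs = 4 Hz.
4 Hz ≤ fs/2 = 24 Hz, appears at 4 Hz.
104 Hz mod fs = 8 Hz.
8 Hz ≤ fs/2 = 24 Hz, appears at 8 Hz.
124 Hz mod fs = 28 Hz.
28 Hz > fs/2 = 24 Hz, folds to fs − 28 Hz = 20 Hz.
40 Hz > fs/2 = 24 Hz, folds to fs − 40 Hz = 8 Hz.
32 Hz > fs/2 = 24 Hz, folds to fs − 32 Hz = 16 Hz.
Distinct values: {4 Hz, 8 Hz, 16 Hz, 20 Hz}.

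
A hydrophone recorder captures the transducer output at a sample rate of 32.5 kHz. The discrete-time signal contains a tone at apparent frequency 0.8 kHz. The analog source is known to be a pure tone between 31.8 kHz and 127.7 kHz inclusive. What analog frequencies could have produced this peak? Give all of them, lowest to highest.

33.3 kHz, 64.2 kHz, 65.8 kHz, 96.7 kHz, 98.3 kHz

Frequencies that alias to 0.8 kHz are k·fs ± 0.8 kHz for integer k ≥ 0.
k=0: 0.8 kHz.
k=1: 31.7 kHz, 33.3 kHz.
k=2: 64.2 kHz, 65.8 kHz.
k=3: 96.7 kHz, 98.3 kHz.
k=4: 129.2 kHz, 130.8 kHz.
Within [31.8 kHz, 127.7 kHz]: 33.3 kHz, 64.2 kHz, 65.8 kHz, 96.7 kHz, 98.3 kHz.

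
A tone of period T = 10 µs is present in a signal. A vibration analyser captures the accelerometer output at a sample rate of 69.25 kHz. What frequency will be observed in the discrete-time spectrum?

30.75 kHz

T = 10 µs → f = 1/T = 100 kHz.
100 kHz mod fs = 30.75 kHz.
30.75 kHz ≤ fs/2 = 34.625 kHz, appears at 30.75 kHz.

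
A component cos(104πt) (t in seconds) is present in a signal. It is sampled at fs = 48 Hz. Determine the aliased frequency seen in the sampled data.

ω = 104π rad/s → f = ω/(2π) = 52 Hz.
52 Hz mod fs = 4 Hz.
4 Hz ≤ fs/2 = 24 Hz, appears at 4 Hz.

4 Hz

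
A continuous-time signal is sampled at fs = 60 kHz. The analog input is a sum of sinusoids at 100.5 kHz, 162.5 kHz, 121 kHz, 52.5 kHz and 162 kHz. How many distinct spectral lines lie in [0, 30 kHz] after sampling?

5

fs/2 = 30 kHz.
100.5 kHz mod fs = 40.5 kHz.
40.5 kHz > fs/2 = 30 kHz, folds to fs − 40.5 kHz = 19.5 kHz.
162.5 kHz mod fs = 42.5 kHz.
42.5 kHz > fs/2 = 30 kHz, folds to fs − 42.5 kHz = 17.5 kHz.
121 kHz mod fs = 1 kHz.
1 kHz ≤ fs/2 = 30 kHz, appears at 1 kHz.
52.5 kHz > fs/2 = 30 kHz, folds to fs − 52.5 kHz = 7.5 kHz.
162 kHz mod fs = 42 kHz.
42 kHz > fs/2 = 30 kHz, folds to fs − 42 kHz = 18 kHz.
Distinct values: {1 kHz, 7.5 kHz, 17.5 kHz, 18 kHz, 19.5 kHz} → 5.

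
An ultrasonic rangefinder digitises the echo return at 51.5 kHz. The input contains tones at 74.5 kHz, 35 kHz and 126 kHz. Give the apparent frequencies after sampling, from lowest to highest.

fs/2 = 25.75 kHz.
74.5 kHz mod fs = 23 kHz.
23 kHz ≤ fs/2 = 25.75 kHz, appears at 23 kHz.
35 kHz > fs/2 = 25.75 kHz, folds to fs − 35 kHz = 16.5 kHz.
126 kHz mod fs = 23 kHz.
23 kHz ≤ fs/2 = 25.75 kHz, appears at 23 kHz.
Distinct values: {16.5 kHz, 23 kHz}.

16.5 kHz, 23 kHz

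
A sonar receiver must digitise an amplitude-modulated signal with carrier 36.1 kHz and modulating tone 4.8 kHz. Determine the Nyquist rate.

AM sidebands sit at fc ± fm = 31.3 kHz and 40.9 kHz.
Highest-frequency component: 40.9 kHz.
Nyquist rate = 2 × 40.9 kHz = 81.8 kHz.

81.8 kHz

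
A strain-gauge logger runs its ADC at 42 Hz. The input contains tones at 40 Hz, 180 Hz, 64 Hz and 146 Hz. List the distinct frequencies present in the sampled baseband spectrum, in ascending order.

fs/2 = 21 Hz.
40 Hz > fs/2 = 21 Hz, folds to fs − 40 Hz = 2 Hz.
180 Hz mod fs = 12 Hz.
12 Hz ≤ fs/2 = 21 Hz, appears at 12 Hz.
64 Hz mod fs = 22 Hz.
22 Hz > fs/2 = 21 Hz, folds to fs − 22 Hz = 20 Hz.
146 Hz mod fs = 20 Hz.
20 Hz ≤ fs/2 = 21 Hz, appears at 20 Hz.
Distinct values: {2 Hz, 12 Hz, 20 Hz}.

2 Hz, 12 Hz, 20 Hz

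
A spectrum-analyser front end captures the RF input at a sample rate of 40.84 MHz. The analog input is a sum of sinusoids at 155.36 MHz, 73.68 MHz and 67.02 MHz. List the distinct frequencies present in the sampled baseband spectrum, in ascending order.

8 MHz, 14.66 MHz

fs/2 = 20.42 MHz.
155.36 MHz mod fs = 32.84 MHz.
32.84 MHz > fs/2 = 20.42 MHz, folds to fs − 32.84 MHz = 8 MHz.
73.68 MHz mod fs = 32.84 MHz.
32.84 MHz > fs/2 = 20.42 MHz, folds to fs − 32.84 MHz = 8 MHz.
67.02 MHz mod fs = 26.18 MHz.
26.18 MHz > fs/2 = 20.42 MHz, folds to fs − 26.18 MHz = 14.66 MHz.
Distinct values: {8 MHz, 14.66 MHz}.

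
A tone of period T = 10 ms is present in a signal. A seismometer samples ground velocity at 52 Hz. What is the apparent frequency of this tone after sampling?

4 Hz

T = 10 ms → f = 1/T = 100 Hz.
100 Hz mod fs = 48 Hz.
48 Hz > fs/2 = 26 Hz, folds to fs − 48 Hz = 4 Hz.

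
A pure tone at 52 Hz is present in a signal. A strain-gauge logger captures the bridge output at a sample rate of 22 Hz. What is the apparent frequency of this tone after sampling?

52 Hz mod fs = 8 Hz.
8 Hz ≤ fs/2 = 11 Hz, appears at 8 Hz.

8 Hz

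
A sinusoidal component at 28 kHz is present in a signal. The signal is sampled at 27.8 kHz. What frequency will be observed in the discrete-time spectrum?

28 kHz mod fs = 0.2 kHz.
0.2 kHz ≤ fs/2 = 13.9 kHz, appears at 0.2 kHz.

0.2 kHz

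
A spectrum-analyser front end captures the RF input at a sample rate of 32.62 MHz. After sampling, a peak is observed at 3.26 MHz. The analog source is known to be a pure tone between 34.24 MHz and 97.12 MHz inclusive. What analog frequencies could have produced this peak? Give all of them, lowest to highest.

35.88 MHz, 61.98 MHz, 68.5 MHz, 94.6 MHz

Frequencies that alias to 3.26 MHz are k·fs ± 3.26 MHz for integer k ≥ 0.
k=0: 3.26 MHz.
k=1: 29.36 MHz, 35.88 MHz.
k=2: 61.98 MHz, 68.5 MHz.
k=3: 94.6 MHz, 101.12 MHz.
k=4: 127.22 MHz, 133.74 MHz.
Within [34.24 MHz, 97.12 MHz]: 35.88 MHz, 61.98 MHz, 68.5 MHz, 94.6 MHz.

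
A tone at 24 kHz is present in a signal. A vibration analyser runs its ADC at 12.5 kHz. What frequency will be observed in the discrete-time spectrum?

24 kHz mod fs = 11.5 kHz.
11.5 kHz > fs/2 = 6.25 kHz, folds to fs − 11.5 kHz = 1 kHz.

1 kHz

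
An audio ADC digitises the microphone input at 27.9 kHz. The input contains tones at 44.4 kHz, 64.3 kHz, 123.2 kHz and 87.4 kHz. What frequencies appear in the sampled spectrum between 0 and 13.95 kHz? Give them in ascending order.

3.7 kHz, 8.5 kHz, 11.4 kHz, 11.6 kHz

fs/2 = 13.95 kHz.
44.4 kHz mod fs = 16.5 kHz.
16.5 kHz > fs/2 = 13.95 kHz, folds to fs − 16.5 kHz = 11.4 kHz.
64.3 kHz mod fs = 8.5 kHz.
8.5 kHz ≤ fs/2 = 13.95 kHz, appears at 8.5 kHz.
123.2 kHz mod fs = 11.6 kHz.
11.6 kHz ≤ fs/2 = 13.95 kHz, appears at 11.6 kHz.
87.4 kHz mod fs = 3.7 kHz.
3.7 kHz ≤ fs/2 = 13.95 kHz, appears at 3.7 kHz.
Distinct values: {3.7 kHz, 8.5 kHz, 11.4 kHz, 11.6 kHz}.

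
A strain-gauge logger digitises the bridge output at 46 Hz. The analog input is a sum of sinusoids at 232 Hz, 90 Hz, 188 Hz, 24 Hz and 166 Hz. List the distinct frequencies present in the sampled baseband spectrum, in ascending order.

2 Hz, 4 Hz, 18 Hz, 22 Hz

fs/2 = 23 Hz.
232 Hz mod fs = 2 Hz.
2 Hz ≤ fs/2 = 23 Hz, appears at 2 Hz.
90 Hz mod fs = 44 Hz.
44 Hz > fs/2 = 23 Hz, folds to fs − 44 Hz = 2 Hz.
188 Hz mod fs = 4 Hz.
4 Hz ≤ fs/2 = 23 Hz, appears at 4 Hz.
24 Hz > fs/2 = 23 Hz, folds to fs − 24 Hz = 22 Hz.
166 Hz mod fs = 28 Hz.
28 Hz > fs/2 = 23 Hz, folds to fs − 28 Hz = 18 Hz.
Distinct values: {2 Hz, 4 Hz, 18 Hz, 22 Hz}.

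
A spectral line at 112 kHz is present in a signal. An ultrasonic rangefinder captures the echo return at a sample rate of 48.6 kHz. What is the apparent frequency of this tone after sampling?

112 kHz mod fs = 14.8 kHz.
14.8 kHz ≤ fs/2 = 24.3 kHz, appears at 14.8 kHz.

14.8 kHz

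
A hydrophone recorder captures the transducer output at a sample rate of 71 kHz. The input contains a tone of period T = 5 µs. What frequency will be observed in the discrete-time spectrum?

T = 5 µs → f = 1/T = 200 kHz.
200 kHz mod fs = 58 kHz.
58 kHz > fs/2 = 35.5 kHz, folds to fs − 58 kHz = 13 kHz.

13 kHz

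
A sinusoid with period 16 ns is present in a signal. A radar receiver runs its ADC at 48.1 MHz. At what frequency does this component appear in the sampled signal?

T = 16 ns → f = 1/T = 62.5 MHz.
62.5 MHz mod fs = 14.4 MHz.
14.4 MHz ≤ fs/2 = 24.05 MHz, appears at 14.4 MHz.

14.4 MHz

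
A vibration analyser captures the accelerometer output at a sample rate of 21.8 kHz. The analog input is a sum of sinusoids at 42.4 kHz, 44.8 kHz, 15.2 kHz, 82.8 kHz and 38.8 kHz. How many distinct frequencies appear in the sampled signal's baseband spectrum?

fs/2 = 10.9 kHz.
42.4 kHz mod fs = 20.6 kHz.
20.6 kHz > fs/2 = 10.9 kHz, folds to fs − 20.6 kHz = 1.2 kHz.
44.8 kHz mod fs = 1.2 kHz.
1.2 kHz ≤ fs/2 = 10.9 kHz, appears at 1.2 kHz.
15.2 kHz > fs/2 = 10.9 kHz, folds to fs − 15.2 kHz = 6.6 kHz.
82.8 kHz mod fs = 17.4 kHz.
17.4 kHz > fs/2 = 10.9 kHz, folds to fs − 17.4 kHz = 4.4 kHz.
38.8 kHz mod fs = 17 kHz.
17 kHz > fs/2 = 10.9 kHz, folds to fs − 17 kHz = 4.8 kHz.
Distinct values: {1.2 kHz, 4.4 kHz, 4.8 kHz, 6.6 kHz} → 4.

4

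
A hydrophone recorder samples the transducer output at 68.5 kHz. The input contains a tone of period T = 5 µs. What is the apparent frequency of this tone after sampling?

5.5 kHz

T = 5 µs → f = 1/T = 200 kHz.
200 kHz mod fs = 63 kHz.
63 kHz > fs/2 = 34.25 kHz, folds to fs − 63 kHz = 5.5 kHz.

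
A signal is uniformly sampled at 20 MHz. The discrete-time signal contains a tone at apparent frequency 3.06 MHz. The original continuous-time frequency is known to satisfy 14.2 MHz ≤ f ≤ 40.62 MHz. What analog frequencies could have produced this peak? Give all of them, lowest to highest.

16.94 MHz, 23.06 MHz, 36.94 MHz

Frequencies that alias to 3.06 MHz are k·fs ± 3.06 MHz for integer k ≥ 0.
k=0: 3.06 MHz.
k=1: 16.94 MHz, 23.06 MHz.
k=2: 36.94 MHz, 43.06 MHz.
k=3: 56.94 MHz, 63.06 MHz.
Within [14.2 MHz, 40.62 MHz]: 16.94 MHz, 23.06 MHz, 36.94 MHz.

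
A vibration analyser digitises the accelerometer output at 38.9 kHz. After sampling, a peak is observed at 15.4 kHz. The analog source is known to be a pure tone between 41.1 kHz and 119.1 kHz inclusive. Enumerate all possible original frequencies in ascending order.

Frequencies that alias to 15.4 kHz are k·fs ± 15.4 kHz for integer k ≥ 0.
k=0: 15.4 kHz.
k=1: 23.5 kHz, 54.3 kHz.
k=2: 62.4 kHz, 93.2 kHz.
k=3: 101.3 kHz, 132.1 kHz.
k=4: 140.2 kHz, 171 kHz.
Within [41.1 kHz, 119.1 kHz]: 54.3 kHz, 62.4 kHz, 93.2 kHz, 101.3 kHz.

54.3 kHz, 62.4 kHz, 93.2 kHz, 101.3 kHz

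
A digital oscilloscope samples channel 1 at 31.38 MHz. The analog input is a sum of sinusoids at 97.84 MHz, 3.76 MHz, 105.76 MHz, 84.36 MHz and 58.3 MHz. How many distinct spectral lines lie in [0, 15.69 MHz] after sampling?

5

fs/2 = 15.69 MHz.
97.84 MHz mod fs = 3.7 MHz.
3.7 MHz ≤ fs/2 = 15.69 MHz, appears at 3.7 MHz.
3.76 MHz ≤ fs/2 = 15.69 MHz, passes unchanged.
105.76 MHz mod fs = 11.62 MHz.
11.62 MHz ≤ fs/2 = 15.69 MHz, appears at 11.62 MHz.
84.36 MHz mod fs = 21.6 MHz.
21.6 MHz > fs/2 = 15.69 MHz, folds to fs − 21.6 MHz = 9.78 MHz.
58.3 MHz mod fs = 26.92 MHz.
26.92 MHz > fs/2 = 15.69 MHz, folds to fs − 26.92 MHz = 4.46 MHz.
Distinct values: {3.7 MHz, 3.76 MHz, 4.46 MHz, 9.78 MHz, 11.62 MHz} → 5.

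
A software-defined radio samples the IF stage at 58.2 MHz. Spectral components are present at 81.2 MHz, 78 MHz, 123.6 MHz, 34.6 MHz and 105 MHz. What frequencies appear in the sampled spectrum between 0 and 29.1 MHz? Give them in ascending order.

7.2 MHz, 11.4 MHz, 19.8 MHz, 23 MHz, 23.6 MHz

fs/2 = 29.1 MHz.
81.2 MHz mod fs = 23 MHz.
23 MHz ≤ fs/2 = 29.1 MHz, appears at 23 MHz.
78 MHz mod fs = 19.8 MHz.
19.8 MHz ≤ fs/2 = 29.1 MHz, appears at 19.8 MHz.
123.6 MHz mod fs = 7.2 MHz.
7.2 MHz ≤ fs/2 = 29.1 MHz, appears at 7.2 MHz.
34.6 MHz > fs/2 = 29.1 MHz, folds to fs − 34.6 MHz = 23.6 MHz.
105 MHz mod fs = 46.8 MHz.
46.8 MHz > fs/2 = 29.1 MHz, folds to fs − 46.8 MHz = 11.4 MHz.
Distinct values: {7.2 MHz, 11.4 MHz, 19.8 MHz, 23 MHz, 23.6 MHz}.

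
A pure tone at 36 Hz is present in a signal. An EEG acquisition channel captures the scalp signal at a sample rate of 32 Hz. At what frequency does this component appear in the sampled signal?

4 Hz

36 Hz mod fs = 4 Hz.
4 Hz ≤ fs/2 = 16 Hz, appears at 4 Hz.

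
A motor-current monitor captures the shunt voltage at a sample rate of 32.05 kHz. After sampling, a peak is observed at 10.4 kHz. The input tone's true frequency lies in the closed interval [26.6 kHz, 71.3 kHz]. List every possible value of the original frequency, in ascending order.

Frequencies that alias to 10.4 kHz are k·fs ± 10.4 kHz for integer k ≥ 0.
k=0: 10.4 kHz.
k=1: 21.65 kHz, 42.45 kHz.
k=2: 53.7 kHz, 74.5 kHz.
k=3: 85.75 kHz, 106.55 kHz.
Within [26.6 kHz, 71.3 kHz]: 42.45 kHz, 53.7 kHz.

42.45 kHz, 53.7 kHz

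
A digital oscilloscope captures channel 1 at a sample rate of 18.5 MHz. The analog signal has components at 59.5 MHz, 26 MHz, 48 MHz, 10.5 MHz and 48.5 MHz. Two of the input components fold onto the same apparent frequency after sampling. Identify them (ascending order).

fs/2 = 9.25 MHz.
59.5 MHz mod fs = 4 MHz.
4 MHz ≤ fs/2 = 9.25 MHz, appears at 4 MHz.
26 MHz mod fs = 7.5 MHz.
7.5 MHz ≤ fs/2 = 9.25 MHz, appears at 7.5 MHz.
48 MHz mod fs = 11 MHz.
11 MHz > fs/2 = 9.25 MHz, folds to fs − 11 MHz = 7.5 MHz.
10.5 MHz > fs/2 = 9.25 MHz, folds to fs − 10.5 MHz = 8 MHz.
48.5 MHz mod fs = 11.5 MHz.
11.5 MHz > fs/2 = 9.25 MHz, folds to fs − 11.5 MHz = 7 MHz.
26 MHz and 48 MHz both map to 7.5 MHz.

26 MHz, 48 MHz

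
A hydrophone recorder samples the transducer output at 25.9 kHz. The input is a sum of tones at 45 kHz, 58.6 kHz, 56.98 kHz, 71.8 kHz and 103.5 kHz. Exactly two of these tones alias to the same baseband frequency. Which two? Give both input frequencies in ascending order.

fs/2 = 12.95 kHz.
45 kHz mod fs = 19.1 kHz.
19.1 kHz > fs/2 = 12.95 kHz, folds to fs − 19.1 kHz = 6.8 kHz.
58.6 kHz mod fs = 6.8 kHz.
6.8 kHz ≤ fs/2 = 12.95 kHz, appears at 6.8 kHz.
56.98 kHz mod fs = 5.18 kHz.
5.18 kHz ≤ fs/2 = 12.95 kHz, appears at 5.18 kHz.
71.8 kHz mod fs = 20 kHz.
20 kHz > fs/2 = 12.95 kHz, folds to fs − 20 kHz = 5.9 kHz.
103.5 kHz mod fs = 25.8 kHz.
25.8 kHz > fs/2 = 12.95 kHz, folds to fs − 25.8 kHz = 0.1 kHz.
45 kHz and 58.6 kHz both map to 6.8 kHz.

45 kHz, 58.6 kHz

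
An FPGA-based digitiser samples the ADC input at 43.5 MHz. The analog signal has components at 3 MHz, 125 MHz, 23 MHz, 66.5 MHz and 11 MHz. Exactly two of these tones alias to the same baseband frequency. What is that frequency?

fs/2 = 21.75 MHz.
3 MHz ≤ fs/2 = 21.75 MHz, passes unchanged.
125 MHz mod fs = 38 MHz.
38 MHz > fs/2 = 21.75 MHz, folds to fs − 38 MHz = 5.5 MHz.
23 MHz > fs/2 = 21.75 MHz, folds to fs − 23 MHz = 20.5 MHz.
66.5 MHz mod fs = 23 MHz.
23 MHz > fs/2 = 21.75 MHz, folds to fs − 23 MHz = 20.5 MHz.
11 MHz ≤ fs/2 = 21.75 MHz, passes unchanged.
23 MHz and 66.5 MHz both map to 20.5 MHz.

20.5 MHz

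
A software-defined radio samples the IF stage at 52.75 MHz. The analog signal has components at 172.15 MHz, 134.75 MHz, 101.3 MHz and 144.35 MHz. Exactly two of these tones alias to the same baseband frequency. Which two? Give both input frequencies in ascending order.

144.35 MHz, 172.15 MHz

fs/2 = 26.375 MHz.
172.15 MHz mod fs = 13.9 MHz.
13.9 MHz ≤ fs/2 = 26.375 MHz, appears at 13.9 MHz.
134.75 MHz mod fs = 29.25 MHz.
29.25 MHz > fs/2 = 26.375 MHz, folds to fs − 29.25 MHz = 23.5 MHz.
101.3 MHz mod fs = 48.55 MHz.
48.55 MHz > fs/2 = 26.375 MHz, folds to fs − 48.55 MHz = 4.2 MHz.
144.35 MHz mod fs = 38.85 MHz.
38.85 MHz > fs/2 = 26.375 MHz, folds to fs − 38.85 MHz = 13.9 MHz.
144.35 MHz and 172.15 MHz both map to 13.9 MHz.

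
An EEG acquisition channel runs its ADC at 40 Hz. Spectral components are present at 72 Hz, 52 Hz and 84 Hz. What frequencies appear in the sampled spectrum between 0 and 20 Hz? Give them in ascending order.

4 Hz, 8 Hz, 12 Hz

fs/2 = 20 Hz.
72 Hz mod fs = 32 Hz.
32 Hz > fs/2 = 20 Hz, folds to fs − 32 Hz = 8 Hz.
52 Hz mod fs = 12 Hz.
12 Hz ≤ fs/2 = 20 Hz, appears at 12 Hz.
84 Hz mod fs = 4 Hz.
4 Hz ≤ fs/2 = 20 Hz, appears at 4 Hz.
Distinct values: {4 Hz, 8 Hz, 12 Hz}.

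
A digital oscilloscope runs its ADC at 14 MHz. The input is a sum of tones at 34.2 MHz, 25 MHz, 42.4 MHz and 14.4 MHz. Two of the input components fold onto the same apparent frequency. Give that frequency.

fs/2 = 7 MHz.
34.2 MHz mod fs = 6.2 MHz.
6.2 MHz ≤ fs/2 = 7 MHz, appears at 6.2 MHz.
25 MHz mod fs = 11 MHz.
11 MHz > fs/2 = 7 MHz, folds to fs − 11 MHz = 3 MHz.
42.4 MHz mod fs = 0.4 MHz.
0.4 MHz ≤ fs/2 = 7 MHz, appears at 0.4 MHz.
14.4 MHz mod fs = 0.4 MHz.
0.4 MHz ≤ fs/2 = 7 MHz, appears at 0.4 MHz.
14.4 MHz and 42.4 MHz both map to 0.4 MHz.

0.4 MHz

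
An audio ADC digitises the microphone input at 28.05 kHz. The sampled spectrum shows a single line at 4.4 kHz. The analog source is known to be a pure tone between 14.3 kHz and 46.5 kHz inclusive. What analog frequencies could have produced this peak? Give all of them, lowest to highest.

Frequencies that alias to 4.4 kHz are k·fs ± 4.4 kHz for integer k ≥ 0.
k=0: 4.4 kHz.
k=1: 23.65 kHz, 32.45 kHz.
k=2: 51.7 kHz, 60.5 kHz.
Within [14.3 kHz, 46.5 kHz]: 23.65 kHz, 32.45 kHz.

23.65 kHz, 32.45 kHz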